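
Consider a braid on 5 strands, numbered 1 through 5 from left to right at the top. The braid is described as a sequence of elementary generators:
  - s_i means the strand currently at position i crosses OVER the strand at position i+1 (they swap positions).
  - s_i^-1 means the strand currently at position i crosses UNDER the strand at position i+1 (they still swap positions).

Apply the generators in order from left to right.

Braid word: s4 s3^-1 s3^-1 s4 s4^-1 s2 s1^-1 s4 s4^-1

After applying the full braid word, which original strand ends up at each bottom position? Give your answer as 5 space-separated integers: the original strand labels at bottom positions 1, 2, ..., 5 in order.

Gen 1 (s4): strand 4 crosses over strand 5. Perm now: [1 2 3 5 4]
Gen 2 (s3^-1): strand 3 crosses under strand 5. Perm now: [1 2 5 3 4]
Gen 3 (s3^-1): strand 5 crosses under strand 3. Perm now: [1 2 3 5 4]
Gen 4 (s4): strand 5 crosses over strand 4. Perm now: [1 2 3 4 5]
Gen 5 (s4^-1): strand 4 crosses under strand 5. Perm now: [1 2 3 5 4]
Gen 6 (s2): strand 2 crosses over strand 3. Perm now: [1 3 2 5 4]
Gen 7 (s1^-1): strand 1 crosses under strand 3. Perm now: [3 1 2 5 4]
Gen 8 (s4): strand 5 crosses over strand 4. Perm now: [3 1 2 4 5]
Gen 9 (s4^-1): strand 4 crosses under strand 5. Perm now: [3 1 2 5 4]

Answer: 3 1 2 5 4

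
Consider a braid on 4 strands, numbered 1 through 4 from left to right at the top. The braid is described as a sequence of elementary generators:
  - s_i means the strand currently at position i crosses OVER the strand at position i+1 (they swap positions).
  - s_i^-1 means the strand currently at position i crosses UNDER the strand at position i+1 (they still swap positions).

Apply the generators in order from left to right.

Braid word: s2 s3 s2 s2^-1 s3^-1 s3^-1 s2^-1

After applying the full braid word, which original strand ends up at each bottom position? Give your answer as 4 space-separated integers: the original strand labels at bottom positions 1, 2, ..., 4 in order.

Gen 1 (s2): strand 2 crosses over strand 3. Perm now: [1 3 2 4]
Gen 2 (s3): strand 2 crosses over strand 4. Perm now: [1 3 4 2]
Gen 3 (s2): strand 3 crosses over strand 4. Perm now: [1 4 3 2]
Gen 4 (s2^-1): strand 4 crosses under strand 3. Perm now: [1 3 4 2]
Gen 5 (s3^-1): strand 4 crosses under strand 2. Perm now: [1 3 2 4]
Gen 6 (s3^-1): strand 2 crosses under strand 4. Perm now: [1 3 4 2]
Gen 7 (s2^-1): strand 3 crosses under strand 4. Perm now: [1 4 3 2]

Answer: 1 4 3 2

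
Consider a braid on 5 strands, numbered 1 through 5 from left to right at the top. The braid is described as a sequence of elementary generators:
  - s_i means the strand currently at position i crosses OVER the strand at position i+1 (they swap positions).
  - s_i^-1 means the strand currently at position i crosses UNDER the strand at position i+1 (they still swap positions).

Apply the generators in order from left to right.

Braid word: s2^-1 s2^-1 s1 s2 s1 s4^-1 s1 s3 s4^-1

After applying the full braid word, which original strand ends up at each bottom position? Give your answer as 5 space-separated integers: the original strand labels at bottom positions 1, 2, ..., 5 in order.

Gen 1 (s2^-1): strand 2 crosses under strand 3. Perm now: [1 3 2 4 5]
Gen 2 (s2^-1): strand 3 crosses under strand 2. Perm now: [1 2 3 4 5]
Gen 3 (s1): strand 1 crosses over strand 2. Perm now: [2 1 3 4 5]
Gen 4 (s2): strand 1 crosses over strand 3. Perm now: [2 3 1 4 5]
Gen 5 (s1): strand 2 crosses over strand 3. Perm now: [3 2 1 4 5]
Gen 6 (s4^-1): strand 4 crosses under strand 5. Perm now: [3 2 1 5 4]
Gen 7 (s1): strand 3 crosses over strand 2. Perm now: [2 3 1 5 4]
Gen 8 (s3): strand 1 crosses over strand 5. Perm now: [2 3 5 1 4]
Gen 9 (s4^-1): strand 1 crosses under strand 4. Perm now: [2 3 5 4 1]

Answer: 2 3 5 4 1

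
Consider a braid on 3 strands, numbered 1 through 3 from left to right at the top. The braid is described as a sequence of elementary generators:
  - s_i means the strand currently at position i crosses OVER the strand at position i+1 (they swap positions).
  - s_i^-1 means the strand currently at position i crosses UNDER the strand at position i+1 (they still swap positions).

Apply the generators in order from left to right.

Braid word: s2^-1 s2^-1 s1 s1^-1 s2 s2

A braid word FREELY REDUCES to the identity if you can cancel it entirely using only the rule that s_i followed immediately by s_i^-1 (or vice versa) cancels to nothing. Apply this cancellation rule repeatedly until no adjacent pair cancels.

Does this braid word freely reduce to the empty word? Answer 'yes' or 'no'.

Answer: yes

Derivation:
Gen 1 (s2^-1): push. Stack: [s2^-1]
Gen 2 (s2^-1): push. Stack: [s2^-1 s2^-1]
Gen 3 (s1): push. Stack: [s2^-1 s2^-1 s1]
Gen 4 (s1^-1): cancels prior s1. Stack: [s2^-1 s2^-1]
Gen 5 (s2): cancels prior s2^-1. Stack: [s2^-1]
Gen 6 (s2): cancels prior s2^-1. Stack: []
Reduced word: (empty)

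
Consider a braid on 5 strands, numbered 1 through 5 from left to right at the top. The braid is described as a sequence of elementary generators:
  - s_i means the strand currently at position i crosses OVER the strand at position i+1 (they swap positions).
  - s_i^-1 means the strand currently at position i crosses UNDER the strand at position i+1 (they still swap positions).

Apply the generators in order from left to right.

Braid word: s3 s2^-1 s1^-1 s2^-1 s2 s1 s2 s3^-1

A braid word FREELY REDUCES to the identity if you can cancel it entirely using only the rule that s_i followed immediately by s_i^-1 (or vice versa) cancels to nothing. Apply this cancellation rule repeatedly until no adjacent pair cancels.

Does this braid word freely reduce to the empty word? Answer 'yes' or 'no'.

Answer: yes

Derivation:
Gen 1 (s3): push. Stack: [s3]
Gen 2 (s2^-1): push. Stack: [s3 s2^-1]
Gen 3 (s1^-1): push. Stack: [s3 s2^-1 s1^-1]
Gen 4 (s2^-1): push. Stack: [s3 s2^-1 s1^-1 s2^-1]
Gen 5 (s2): cancels prior s2^-1. Stack: [s3 s2^-1 s1^-1]
Gen 6 (s1): cancels prior s1^-1. Stack: [s3 s2^-1]
Gen 7 (s2): cancels prior s2^-1. Stack: [s3]
Gen 8 (s3^-1): cancels prior s3. Stack: []
Reduced word: (empty)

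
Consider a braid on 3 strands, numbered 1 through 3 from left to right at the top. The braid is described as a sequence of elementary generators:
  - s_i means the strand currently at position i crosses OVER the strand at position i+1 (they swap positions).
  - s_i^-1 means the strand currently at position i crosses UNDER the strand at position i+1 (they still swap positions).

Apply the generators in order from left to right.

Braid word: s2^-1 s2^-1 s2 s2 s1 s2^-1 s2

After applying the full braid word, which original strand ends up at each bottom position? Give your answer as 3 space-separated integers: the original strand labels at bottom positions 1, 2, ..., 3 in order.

Gen 1 (s2^-1): strand 2 crosses under strand 3. Perm now: [1 3 2]
Gen 2 (s2^-1): strand 3 crosses under strand 2. Perm now: [1 2 3]
Gen 3 (s2): strand 2 crosses over strand 3. Perm now: [1 3 2]
Gen 4 (s2): strand 3 crosses over strand 2. Perm now: [1 2 3]
Gen 5 (s1): strand 1 crosses over strand 2. Perm now: [2 1 3]
Gen 6 (s2^-1): strand 1 crosses under strand 3. Perm now: [2 3 1]
Gen 7 (s2): strand 3 crosses over strand 1. Perm now: [2 1 3]

Answer: 2 1 3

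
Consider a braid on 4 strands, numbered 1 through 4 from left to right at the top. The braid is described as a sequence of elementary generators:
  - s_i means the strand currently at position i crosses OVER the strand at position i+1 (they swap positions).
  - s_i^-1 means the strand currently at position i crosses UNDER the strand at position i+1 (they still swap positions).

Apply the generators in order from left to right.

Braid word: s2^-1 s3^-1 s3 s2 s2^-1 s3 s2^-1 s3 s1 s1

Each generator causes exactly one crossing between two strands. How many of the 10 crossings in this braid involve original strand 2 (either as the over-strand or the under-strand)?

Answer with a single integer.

Gen 1: crossing 2x3. Involves strand 2? yes. Count so far: 1
Gen 2: crossing 2x4. Involves strand 2? yes. Count so far: 2
Gen 3: crossing 4x2. Involves strand 2? yes. Count so far: 3
Gen 4: crossing 3x2. Involves strand 2? yes. Count so far: 4
Gen 5: crossing 2x3. Involves strand 2? yes. Count so far: 5
Gen 6: crossing 2x4. Involves strand 2? yes. Count so far: 6
Gen 7: crossing 3x4. Involves strand 2? no. Count so far: 6
Gen 8: crossing 3x2. Involves strand 2? yes. Count so far: 7
Gen 9: crossing 1x4. Involves strand 2? no. Count so far: 7
Gen 10: crossing 4x1. Involves strand 2? no. Count so far: 7

Answer: 7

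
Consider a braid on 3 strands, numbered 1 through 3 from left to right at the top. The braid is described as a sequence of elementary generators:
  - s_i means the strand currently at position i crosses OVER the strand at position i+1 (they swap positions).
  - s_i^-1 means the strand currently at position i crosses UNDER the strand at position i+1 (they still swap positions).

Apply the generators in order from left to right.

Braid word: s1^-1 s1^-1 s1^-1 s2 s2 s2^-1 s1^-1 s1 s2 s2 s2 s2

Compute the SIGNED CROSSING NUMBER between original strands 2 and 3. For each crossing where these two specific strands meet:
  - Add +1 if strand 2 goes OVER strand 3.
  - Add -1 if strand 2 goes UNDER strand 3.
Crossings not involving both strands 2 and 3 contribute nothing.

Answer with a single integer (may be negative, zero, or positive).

Answer: -2

Derivation:
Gen 1: crossing 1x2. Both 2&3? no. Sum: 0
Gen 2: crossing 2x1. Both 2&3? no. Sum: 0
Gen 3: crossing 1x2. Both 2&3? no. Sum: 0
Gen 4: crossing 1x3. Both 2&3? no. Sum: 0
Gen 5: crossing 3x1. Both 2&3? no. Sum: 0
Gen 6: crossing 1x3. Both 2&3? no. Sum: 0
Gen 7: 2 under 3. Both 2&3? yes. Contrib: -1. Sum: -1
Gen 8: 3 over 2. Both 2&3? yes. Contrib: -1. Sum: -2
Gen 9: crossing 3x1. Both 2&3? no. Sum: -2
Gen 10: crossing 1x3. Both 2&3? no. Sum: -2
Gen 11: crossing 3x1. Both 2&3? no. Sum: -2
Gen 12: crossing 1x3. Both 2&3? no. Sum: -2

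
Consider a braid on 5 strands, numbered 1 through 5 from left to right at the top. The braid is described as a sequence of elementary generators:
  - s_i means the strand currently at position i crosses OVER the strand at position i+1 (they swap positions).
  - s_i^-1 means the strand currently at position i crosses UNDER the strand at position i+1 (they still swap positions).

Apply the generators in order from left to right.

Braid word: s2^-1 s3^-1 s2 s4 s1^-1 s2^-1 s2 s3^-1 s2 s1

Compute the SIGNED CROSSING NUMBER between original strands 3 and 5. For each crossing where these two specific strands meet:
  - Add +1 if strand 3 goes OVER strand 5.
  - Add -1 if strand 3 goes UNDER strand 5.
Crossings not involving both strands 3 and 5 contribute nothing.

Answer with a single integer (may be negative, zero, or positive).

Gen 1: crossing 2x3. Both 3&5? no. Sum: 0
Gen 2: crossing 2x4. Both 3&5? no. Sum: 0
Gen 3: crossing 3x4. Both 3&5? no. Sum: 0
Gen 4: crossing 2x5. Both 3&5? no. Sum: 0
Gen 5: crossing 1x4. Both 3&5? no. Sum: 0
Gen 6: crossing 1x3. Both 3&5? no. Sum: 0
Gen 7: crossing 3x1. Both 3&5? no. Sum: 0
Gen 8: 3 under 5. Both 3&5? yes. Contrib: -1. Sum: -1
Gen 9: crossing 1x5. Both 3&5? no. Sum: -1
Gen 10: crossing 4x5. Both 3&5? no. Sum: -1

Answer: -1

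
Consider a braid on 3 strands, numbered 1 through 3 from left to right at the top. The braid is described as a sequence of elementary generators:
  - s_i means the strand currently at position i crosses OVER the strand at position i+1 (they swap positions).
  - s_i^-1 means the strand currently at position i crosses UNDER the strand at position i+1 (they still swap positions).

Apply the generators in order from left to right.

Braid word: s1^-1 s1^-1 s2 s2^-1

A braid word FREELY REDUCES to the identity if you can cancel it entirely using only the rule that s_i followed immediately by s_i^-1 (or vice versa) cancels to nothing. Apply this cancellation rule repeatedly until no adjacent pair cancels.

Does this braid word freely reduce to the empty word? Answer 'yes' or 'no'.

Answer: no

Derivation:
Gen 1 (s1^-1): push. Stack: [s1^-1]
Gen 2 (s1^-1): push. Stack: [s1^-1 s1^-1]
Gen 3 (s2): push. Stack: [s1^-1 s1^-1 s2]
Gen 4 (s2^-1): cancels prior s2. Stack: [s1^-1 s1^-1]
Reduced word: s1^-1 s1^-1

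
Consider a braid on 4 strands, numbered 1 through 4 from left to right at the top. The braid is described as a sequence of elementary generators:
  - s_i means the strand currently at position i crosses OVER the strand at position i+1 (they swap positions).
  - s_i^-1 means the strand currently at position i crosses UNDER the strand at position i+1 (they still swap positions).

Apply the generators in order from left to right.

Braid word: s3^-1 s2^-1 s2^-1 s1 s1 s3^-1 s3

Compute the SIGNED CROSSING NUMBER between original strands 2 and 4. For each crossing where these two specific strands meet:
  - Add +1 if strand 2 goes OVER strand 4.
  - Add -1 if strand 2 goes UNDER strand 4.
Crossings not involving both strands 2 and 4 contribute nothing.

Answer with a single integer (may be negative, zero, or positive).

Gen 1: crossing 3x4. Both 2&4? no. Sum: 0
Gen 2: 2 under 4. Both 2&4? yes. Contrib: -1. Sum: -1
Gen 3: 4 under 2. Both 2&4? yes. Contrib: +1. Sum: 0
Gen 4: crossing 1x2. Both 2&4? no. Sum: 0
Gen 5: crossing 2x1. Both 2&4? no. Sum: 0
Gen 6: crossing 4x3. Both 2&4? no. Sum: 0
Gen 7: crossing 3x4. Both 2&4? no. Sum: 0

Answer: 0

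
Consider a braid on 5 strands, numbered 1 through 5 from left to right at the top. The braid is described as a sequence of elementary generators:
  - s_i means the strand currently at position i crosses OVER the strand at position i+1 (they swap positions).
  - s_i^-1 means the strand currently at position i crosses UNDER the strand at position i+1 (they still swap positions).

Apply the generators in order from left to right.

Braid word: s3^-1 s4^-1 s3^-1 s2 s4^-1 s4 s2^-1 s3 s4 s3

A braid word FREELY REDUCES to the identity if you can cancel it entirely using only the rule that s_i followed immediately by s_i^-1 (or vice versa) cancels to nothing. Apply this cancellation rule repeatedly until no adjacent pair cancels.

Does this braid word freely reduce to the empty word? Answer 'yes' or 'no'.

Gen 1 (s3^-1): push. Stack: [s3^-1]
Gen 2 (s4^-1): push. Stack: [s3^-1 s4^-1]
Gen 3 (s3^-1): push. Stack: [s3^-1 s4^-1 s3^-1]
Gen 4 (s2): push. Stack: [s3^-1 s4^-1 s3^-1 s2]
Gen 5 (s4^-1): push. Stack: [s3^-1 s4^-1 s3^-1 s2 s4^-1]
Gen 6 (s4): cancels prior s4^-1. Stack: [s3^-1 s4^-1 s3^-1 s2]
Gen 7 (s2^-1): cancels prior s2. Stack: [s3^-1 s4^-1 s3^-1]
Gen 8 (s3): cancels prior s3^-1. Stack: [s3^-1 s4^-1]
Gen 9 (s4): cancels prior s4^-1. Stack: [s3^-1]
Gen 10 (s3): cancels prior s3^-1. Stack: []
Reduced word: (empty)

Answer: yes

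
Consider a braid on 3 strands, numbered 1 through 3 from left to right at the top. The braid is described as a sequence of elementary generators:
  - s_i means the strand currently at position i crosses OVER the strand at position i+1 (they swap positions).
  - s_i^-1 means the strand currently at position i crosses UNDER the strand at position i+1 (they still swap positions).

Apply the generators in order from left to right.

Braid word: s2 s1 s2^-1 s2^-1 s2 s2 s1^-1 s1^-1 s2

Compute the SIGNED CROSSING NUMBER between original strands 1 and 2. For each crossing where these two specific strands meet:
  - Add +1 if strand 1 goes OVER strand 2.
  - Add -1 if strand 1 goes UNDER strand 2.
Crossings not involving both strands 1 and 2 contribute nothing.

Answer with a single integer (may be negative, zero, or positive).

Answer: 1

Derivation:
Gen 1: crossing 2x3. Both 1&2? no. Sum: 0
Gen 2: crossing 1x3. Both 1&2? no. Sum: 0
Gen 3: 1 under 2. Both 1&2? yes. Contrib: -1. Sum: -1
Gen 4: 2 under 1. Both 1&2? yes. Contrib: +1. Sum: 0
Gen 5: 1 over 2. Both 1&2? yes. Contrib: +1. Sum: 1
Gen 6: 2 over 1. Both 1&2? yes. Contrib: -1. Sum: 0
Gen 7: crossing 3x1. Both 1&2? no. Sum: 0
Gen 8: crossing 1x3. Both 1&2? no. Sum: 0
Gen 9: 1 over 2. Both 1&2? yes. Contrib: +1. Sum: 1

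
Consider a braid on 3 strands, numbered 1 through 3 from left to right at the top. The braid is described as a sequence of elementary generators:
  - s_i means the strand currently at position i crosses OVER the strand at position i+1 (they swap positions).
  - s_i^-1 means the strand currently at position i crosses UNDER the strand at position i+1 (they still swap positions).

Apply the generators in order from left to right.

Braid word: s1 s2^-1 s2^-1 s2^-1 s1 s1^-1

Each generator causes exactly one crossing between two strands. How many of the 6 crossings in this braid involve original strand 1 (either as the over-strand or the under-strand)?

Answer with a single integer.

Gen 1: crossing 1x2. Involves strand 1? yes. Count so far: 1
Gen 2: crossing 1x3. Involves strand 1? yes. Count so far: 2
Gen 3: crossing 3x1. Involves strand 1? yes. Count so far: 3
Gen 4: crossing 1x3. Involves strand 1? yes. Count so far: 4
Gen 5: crossing 2x3. Involves strand 1? no. Count so far: 4
Gen 6: crossing 3x2. Involves strand 1? no. Count so far: 4

Answer: 4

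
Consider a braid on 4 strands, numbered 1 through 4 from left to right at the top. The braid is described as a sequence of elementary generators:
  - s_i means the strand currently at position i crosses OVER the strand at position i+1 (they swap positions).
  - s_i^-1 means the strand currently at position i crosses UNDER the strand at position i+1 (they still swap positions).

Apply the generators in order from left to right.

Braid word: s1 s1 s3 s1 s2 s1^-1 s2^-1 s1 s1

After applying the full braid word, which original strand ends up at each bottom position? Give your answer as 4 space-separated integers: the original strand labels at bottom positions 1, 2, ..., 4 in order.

Answer: 4 1 2 3

Derivation:
Gen 1 (s1): strand 1 crosses over strand 2. Perm now: [2 1 3 4]
Gen 2 (s1): strand 2 crosses over strand 1. Perm now: [1 2 3 4]
Gen 3 (s3): strand 3 crosses over strand 4. Perm now: [1 2 4 3]
Gen 4 (s1): strand 1 crosses over strand 2. Perm now: [2 1 4 3]
Gen 5 (s2): strand 1 crosses over strand 4. Perm now: [2 4 1 3]
Gen 6 (s1^-1): strand 2 crosses under strand 4. Perm now: [4 2 1 3]
Gen 7 (s2^-1): strand 2 crosses under strand 1. Perm now: [4 1 2 3]
Gen 8 (s1): strand 4 crosses over strand 1. Perm now: [1 4 2 3]
Gen 9 (s1): strand 1 crosses over strand 4. Perm now: [4 1 2 3]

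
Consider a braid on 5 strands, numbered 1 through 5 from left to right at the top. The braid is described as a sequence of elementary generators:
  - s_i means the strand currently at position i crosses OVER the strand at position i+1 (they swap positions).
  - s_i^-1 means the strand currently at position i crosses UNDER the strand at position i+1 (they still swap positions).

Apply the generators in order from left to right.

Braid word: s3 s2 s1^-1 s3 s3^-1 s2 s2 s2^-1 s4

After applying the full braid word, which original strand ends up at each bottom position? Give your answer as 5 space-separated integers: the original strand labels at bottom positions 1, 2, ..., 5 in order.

Gen 1 (s3): strand 3 crosses over strand 4. Perm now: [1 2 4 3 5]
Gen 2 (s2): strand 2 crosses over strand 4. Perm now: [1 4 2 3 5]
Gen 3 (s1^-1): strand 1 crosses under strand 4. Perm now: [4 1 2 3 5]
Gen 4 (s3): strand 2 crosses over strand 3. Perm now: [4 1 3 2 5]
Gen 5 (s3^-1): strand 3 crosses under strand 2. Perm now: [4 1 2 3 5]
Gen 6 (s2): strand 1 crosses over strand 2. Perm now: [4 2 1 3 5]
Gen 7 (s2): strand 2 crosses over strand 1. Perm now: [4 1 2 3 5]
Gen 8 (s2^-1): strand 1 crosses under strand 2. Perm now: [4 2 1 3 5]
Gen 9 (s4): strand 3 crosses over strand 5. Perm now: [4 2 1 5 3]

Answer: 4 2 1 5 3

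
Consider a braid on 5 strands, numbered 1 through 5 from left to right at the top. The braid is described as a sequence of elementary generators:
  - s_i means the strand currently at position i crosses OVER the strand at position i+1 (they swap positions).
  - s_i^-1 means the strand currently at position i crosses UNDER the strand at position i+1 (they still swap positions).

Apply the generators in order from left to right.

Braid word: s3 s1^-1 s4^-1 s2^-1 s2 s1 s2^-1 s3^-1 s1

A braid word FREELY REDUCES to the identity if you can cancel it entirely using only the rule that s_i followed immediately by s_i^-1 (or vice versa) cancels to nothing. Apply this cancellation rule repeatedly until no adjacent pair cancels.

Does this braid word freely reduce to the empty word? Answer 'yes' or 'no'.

Answer: no

Derivation:
Gen 1 (s3): push. Stack: [s3]
Gen 2 (s1^-1): push. Stack: [s3 s1^-1]
Gen 3 (s4^-1): push. Stack: [s3 s1^-1 s4^-1]
Gen 4 (s2^-1): push. Stack: [s3 s1^-1 s4^-1 s2^-1]
Gen 5 (s2): cancels prior s2^-1. Stack: [s3 s1^-1 s4^-1]
Gen 6 (s1): push. Stack: [s3 s1^-1 s4^-1 s1]
Gen 7 (s2^-1): push. Stack: [s3 s1^-1 s4^-1 s1 s2^-1]
Gen 8 (s3^-1): push. Stack: [s3 s1^-1 s4^-1 s1 s2^-1 s3^-1]
Gen 9 (s1): push. Stack: [s3 s1^-1 s4^-1 s1 s2^-1 s3^-1 s1]
Reduced word: s3 s1^-1 s4^-1 s1 s2^-1 s3^-1 s1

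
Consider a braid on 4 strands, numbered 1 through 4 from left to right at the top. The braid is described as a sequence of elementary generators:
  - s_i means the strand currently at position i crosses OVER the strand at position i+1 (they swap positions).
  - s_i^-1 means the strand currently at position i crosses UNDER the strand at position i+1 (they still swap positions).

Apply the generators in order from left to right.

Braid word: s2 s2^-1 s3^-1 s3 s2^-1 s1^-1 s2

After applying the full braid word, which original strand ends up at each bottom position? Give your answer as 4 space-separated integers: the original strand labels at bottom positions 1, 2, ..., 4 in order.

Gen 1 (s2): strand 2 crosses over strand 3. Perm now: [1 3 2 4]
Gen 2 (s2^-1): strand 3 crosses under strand 2. Perm now: [1 2 3 4]
Gen 3 (s3^-1): strand 3 crosses under strand 4. Perm now: [1 2 4 3]
Gen 4 (s3): strand 4 crosses over strand 3. Perm now: [1 2 3 4]
Gen 5 (s2^-1): strand 2 crosses under strand 3. Perm now: [1 3 2 4]
Gen 6 (s1^-1): strand 1 crosses under strand 3. Perm now: [3 1 2 4]
Gen 7 (s2): strand 1 crosses over strand 2. Perm now: [3 2 1 4]

Answer: 3 2 1 4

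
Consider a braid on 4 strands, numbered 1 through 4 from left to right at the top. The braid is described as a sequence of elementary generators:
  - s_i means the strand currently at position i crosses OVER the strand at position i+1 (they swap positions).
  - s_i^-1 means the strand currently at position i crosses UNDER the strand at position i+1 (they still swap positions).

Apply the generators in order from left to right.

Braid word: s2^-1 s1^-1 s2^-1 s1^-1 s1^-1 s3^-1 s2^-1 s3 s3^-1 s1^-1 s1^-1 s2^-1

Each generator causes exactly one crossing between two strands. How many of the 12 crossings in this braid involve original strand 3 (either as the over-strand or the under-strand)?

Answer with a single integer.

Answer: 6

Derivation:
Gen 1: crossing 2x3. Involves strand 3? yes. Count so far: 1
Gen 2: crossing 1x3. Involves strand 3? yes. Count so far: 2
Gen 3: crossing 1x2. Involves strand 3? no. Count so far: 2
Gen 4: crossing 3x2. Involves strand 3? yes. Count so far: 3
Gen 5: crossing 2x3. Involves strand 3? yes. Count so far: 4
Gen 6: crossing 1x4. Involves strand 3? no. Count so far: 4
Gen 7: crossing 2x4. Involves strand 3? no. Count so far: 4
Gen 8: crossing 2x1. Involves strand 3? no. Count so far: 4
Gen 9: crossing 1x2. Involves strand 3? no. Count so far: 4
Gen 10: crossing 3x4. Involves strand 3? yes. Count so far: 5
Gen 11: crossing 4x3. Involves strand 3? yes. Count so far: 6
Gen 12: crossing 4x2. Involves strand 3? no. Count so far: 6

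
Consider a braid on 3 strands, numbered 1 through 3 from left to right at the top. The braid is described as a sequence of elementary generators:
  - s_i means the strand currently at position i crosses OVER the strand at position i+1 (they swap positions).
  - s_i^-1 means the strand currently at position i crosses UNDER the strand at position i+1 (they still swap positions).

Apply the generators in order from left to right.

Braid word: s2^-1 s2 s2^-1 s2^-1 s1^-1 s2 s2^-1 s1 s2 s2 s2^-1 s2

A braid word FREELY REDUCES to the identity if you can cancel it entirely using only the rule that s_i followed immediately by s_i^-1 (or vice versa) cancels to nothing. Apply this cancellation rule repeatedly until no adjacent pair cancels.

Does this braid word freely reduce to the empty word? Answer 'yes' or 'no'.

Gen 1 (s2^-1): push. Stack: [s2^-1]
Gen 2 (s2): cancels prior s2^-1. Stack: []
Gen 3 (s2^-1): push. Stack: [s2^-1]
Gen 4 (s2^-1): push. Stack: [s2^-1 s2^-1]
Gen 5 (s1^-1): push. Stack: [s2^-1 s2^-1 s1^-1]
Gen 6 (s2): push. Stack: [s2^-1 s2^-1 s1^-1 s2]
Gen 7 (s2^-1): cancels prior s2. Stack: [s2^-1 s2^-1 s1^-1]
Gen 8 (s1): cancels prior s1^-1. Stack: [s2^-1 s2^-1]
Gen 9 (s2): cancels prior s2^-1. Stack: [s2^-1]
Gen 10 (s2): cancels prior s2^-1. Stack: []
Gen 11 (s2^-1): push. Stack: [s2^-1]
Gen 12 (s2): cancels prior s2^-1. Stack: []
Reduced word: (empty)

Answer: yes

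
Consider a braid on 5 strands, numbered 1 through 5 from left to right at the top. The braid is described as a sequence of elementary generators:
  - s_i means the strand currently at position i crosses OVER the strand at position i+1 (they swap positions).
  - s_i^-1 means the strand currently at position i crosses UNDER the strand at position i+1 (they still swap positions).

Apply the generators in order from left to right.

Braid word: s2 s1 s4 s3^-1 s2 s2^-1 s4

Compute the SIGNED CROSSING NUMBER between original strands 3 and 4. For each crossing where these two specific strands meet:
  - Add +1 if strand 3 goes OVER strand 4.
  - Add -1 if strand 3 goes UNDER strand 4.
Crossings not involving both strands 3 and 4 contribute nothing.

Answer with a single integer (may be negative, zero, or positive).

Gen 1: crossing 2x3. Both 3&4? no. Sum: 0
Gen 2: crossing 1x3. Both 3&4? no. Sum: 0
Gen 3: crossing 4x5. Both 3&4? no. Sum: 0
Gen 4: crossing 2x5. Both 3&4? no. Sum: 0
Gen 5: crossing 1x5. Both 3&4? no. Sum: 0
Gen 6: crossing 5x1. Both 3&4? no. Sum: 0
Gen 7: crossing 2x4. Both 3&4? no. Sum: 0

Answer: 0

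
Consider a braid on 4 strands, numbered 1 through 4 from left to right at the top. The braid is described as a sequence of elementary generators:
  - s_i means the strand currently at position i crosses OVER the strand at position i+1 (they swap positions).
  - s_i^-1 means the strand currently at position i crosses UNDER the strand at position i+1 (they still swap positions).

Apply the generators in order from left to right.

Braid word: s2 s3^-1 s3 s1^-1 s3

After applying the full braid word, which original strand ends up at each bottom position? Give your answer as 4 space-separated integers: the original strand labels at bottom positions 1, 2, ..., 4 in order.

Answer: 3 1 4 2

Derivation:
Gen 1 (s2): strand 2 crosses over strand 3. Perm now: [1 3 2 4]
Gen 2 (s3^-1): strand 2 crosses under strand 4. Perm now: [1 3 4 2]
Gen 3 (s3): strand 4 crosses over strand 2. Perm now: [1 3 2 4]
Gen 4 (s1^-1): strand 1 crosses under strand 3. Perm now: [3 1 2 4]
Gen 5 (s3): strand 2 crosses over strand 4. Perm now: [3 1 4 2]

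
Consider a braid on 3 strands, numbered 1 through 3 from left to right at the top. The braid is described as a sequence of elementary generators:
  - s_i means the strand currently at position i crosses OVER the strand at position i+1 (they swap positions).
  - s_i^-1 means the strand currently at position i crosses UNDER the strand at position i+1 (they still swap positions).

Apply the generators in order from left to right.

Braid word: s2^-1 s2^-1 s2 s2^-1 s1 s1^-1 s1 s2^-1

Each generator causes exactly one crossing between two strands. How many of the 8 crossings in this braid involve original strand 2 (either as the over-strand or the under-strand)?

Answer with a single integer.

Gen 1: crossing 2x3. Involves strand 2? yes. Count so far: 1
Gen 2: crossing 3x2. Involves strand 2? yes. Count so far: 2
Gen 3: crossing 2x3. Involves strand 2? yes. Count so far: 3
Gen 4: crossing 3x2. Involves strand 2? yes. Count so far: 4
Gen 5: crossing 1x2. Involves strand 2? yes. Count so far: 5
Gen 6: crossing 2x1. Involves strand 2? yes. Count so far: 6
Gen 7: crossing 1x2. Involves strand 2? yes. Count so far: 7
Gen 8: crossing 1x3. Involves strand 2? no. Count so far: 7

Answer: 7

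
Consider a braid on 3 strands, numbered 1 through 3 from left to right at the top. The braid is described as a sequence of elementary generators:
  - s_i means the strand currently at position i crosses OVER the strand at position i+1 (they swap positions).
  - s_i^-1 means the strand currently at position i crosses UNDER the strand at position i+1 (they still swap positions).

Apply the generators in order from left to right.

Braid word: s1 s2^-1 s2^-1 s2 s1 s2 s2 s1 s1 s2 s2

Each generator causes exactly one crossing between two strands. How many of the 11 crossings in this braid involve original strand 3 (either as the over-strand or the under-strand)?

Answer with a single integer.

Answer: 6

Derivation:
Gen 1: crossing 1x2. Involves strand 3? no. Count so far: 0
Gen 2: crossing 1x3. Involves strand 3? yes. Count so far: 1
Gen 3: crossing 3x1. Involves strand 3? yes. Count so far: 2
Gen 4: crossing 1x3. Involves strand 3? yes. Count so far: 3
Gen 5: crossing 2x3. Involves strand 3? yes. Count so far: 4
Gen 6: crossing 2x1. Involves strand 3? no. Count so far: 4
Gen 7: crossing 1x2. Involves strand 3? no. Count so far: 4
Gen 8: crossing 3x2. Involves strand 3? yes. Count so far: 5
Gen 9: crossing 2x3. Involves strand 3? yes. Count so far: 6
Gen 10: crossing 2x1. Involves strand 3? no. Count so far: 6
Gen 11: crossing 1x2. Involves strand 3? no. Count so far: 6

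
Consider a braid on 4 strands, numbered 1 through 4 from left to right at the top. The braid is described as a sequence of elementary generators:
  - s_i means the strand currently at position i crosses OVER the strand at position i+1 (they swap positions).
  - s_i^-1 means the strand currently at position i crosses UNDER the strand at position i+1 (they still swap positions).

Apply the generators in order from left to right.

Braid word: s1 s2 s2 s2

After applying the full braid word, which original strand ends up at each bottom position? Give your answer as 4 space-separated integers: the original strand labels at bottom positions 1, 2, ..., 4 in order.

Gen 1 (s1): strand 1 crosses over strand 2. Perm now: [2 1 3 4]
Gen 2 (s2): strand 1 crosses over strand 3. Perm now: [2 3 1 4]
Gen 3 (s2): strand 3 crosses over strand 1. Perm now: [2 1 3 4]
Gen 4 (s2): strand 1 crosses over strand 3. Perm now: [2 3 1 4]

Answer: 2 3 1 4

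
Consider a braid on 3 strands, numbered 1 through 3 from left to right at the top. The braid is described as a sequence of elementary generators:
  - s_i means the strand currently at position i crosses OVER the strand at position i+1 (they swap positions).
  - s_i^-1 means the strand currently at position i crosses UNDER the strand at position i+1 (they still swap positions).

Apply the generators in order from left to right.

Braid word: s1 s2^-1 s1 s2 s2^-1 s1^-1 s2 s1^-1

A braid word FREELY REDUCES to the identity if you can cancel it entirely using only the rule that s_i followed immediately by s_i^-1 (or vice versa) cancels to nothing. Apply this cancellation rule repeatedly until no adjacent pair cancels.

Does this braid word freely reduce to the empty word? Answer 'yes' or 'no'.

Answer: yes

Derivation:
Gen 1 (s1): push. Stack: [s1]
Gen 2 (s2^-1): push. Stack: [s1 s2^-1]
Gen 3 (s1): push. Stack: [s1 s2^-1 s1]
Gen 4 (s2): push. Stack: [s1 s2^-1 s1 s2]
Gen 5 (s2^-1): cancels prior s2. Stack: [s1 s2^-1 s1]
Gen 6 (s1^-1): cancels prior s1. Stack: [s1 s2^-1]
Gen 7 (s2): cancels prior s2^-1. Stack: [s1]
Gen 8 (s1^-1): cancels prior s1. Stack: []
Reduced word: (empty)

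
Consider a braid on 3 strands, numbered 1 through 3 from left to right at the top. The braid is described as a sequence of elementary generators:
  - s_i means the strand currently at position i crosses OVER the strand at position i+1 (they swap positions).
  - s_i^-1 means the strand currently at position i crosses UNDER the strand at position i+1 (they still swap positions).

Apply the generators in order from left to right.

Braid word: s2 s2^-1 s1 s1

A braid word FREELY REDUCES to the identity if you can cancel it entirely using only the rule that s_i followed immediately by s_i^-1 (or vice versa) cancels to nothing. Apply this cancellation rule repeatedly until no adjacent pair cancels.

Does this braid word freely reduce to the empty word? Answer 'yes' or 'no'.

Answer: no

Derivation:
Gen 1 (s2): push. Stack: [s2]
Gen 2 (s2^-1): cancels prior s2. Stack: []
Gen 3 (s1): push. Stack: [s1]
Gen 4 (s1): push. Stack: [s1 s1]
Reduced word: s1 s1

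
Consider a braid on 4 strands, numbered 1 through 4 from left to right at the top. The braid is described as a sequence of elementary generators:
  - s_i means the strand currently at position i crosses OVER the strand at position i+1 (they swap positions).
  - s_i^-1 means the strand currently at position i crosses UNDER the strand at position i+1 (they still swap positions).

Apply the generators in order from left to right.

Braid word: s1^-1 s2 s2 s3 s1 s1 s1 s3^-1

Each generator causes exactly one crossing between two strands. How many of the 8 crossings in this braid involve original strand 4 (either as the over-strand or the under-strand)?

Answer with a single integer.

Gen 1: crossing 1x2. Involves strand 4? no. Count so far: 0
Gen 2: crossing 1x3. Involves strand 4? no. Count so far: 0
Gen 3: crossing 3x1. Involves strand 4? no. Count so far: 0
Gen 4: crossing 3x4. Involves strand 4? yes. Count so far: 1
Gen 5: crossing 2x1. Involves strand 4? no. Count so far: 1
Gen 6: crossing 1x2. Involves strand 4? no. Count so far: 1
Gen 7: crossing 2x1. Involves strand 4? no. Count so far: 1
Gen 8: crossing 4x3. Involves strand 4? yes. Count so far: 2

Answer: 2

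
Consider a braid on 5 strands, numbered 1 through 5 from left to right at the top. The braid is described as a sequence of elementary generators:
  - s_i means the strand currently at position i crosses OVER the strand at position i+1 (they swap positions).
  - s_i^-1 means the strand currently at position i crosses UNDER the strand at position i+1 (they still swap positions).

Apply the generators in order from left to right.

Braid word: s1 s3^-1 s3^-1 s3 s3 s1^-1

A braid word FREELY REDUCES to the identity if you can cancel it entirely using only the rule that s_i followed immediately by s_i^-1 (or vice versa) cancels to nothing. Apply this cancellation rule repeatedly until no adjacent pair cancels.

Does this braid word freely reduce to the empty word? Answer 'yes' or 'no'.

Answer: yes

Derivation:
Gen 1 (s1): push. Stack: [s1]
Gen 2 (s3^-1): push. Stack: [s1 s3^-1]
Gen 3 (s3^-1): push. Stack: [s1 s3^-1 s3^-1]
Gen 4 (s3): cancels prior s3^-1. Stack: [s1 s3^-1]
Gen 5 (s3): cancels prior s3^-1. Stack: [s1]
Gen 6 (s1^-1): cancels prior s1. Stack: []
Reduced word: (empty)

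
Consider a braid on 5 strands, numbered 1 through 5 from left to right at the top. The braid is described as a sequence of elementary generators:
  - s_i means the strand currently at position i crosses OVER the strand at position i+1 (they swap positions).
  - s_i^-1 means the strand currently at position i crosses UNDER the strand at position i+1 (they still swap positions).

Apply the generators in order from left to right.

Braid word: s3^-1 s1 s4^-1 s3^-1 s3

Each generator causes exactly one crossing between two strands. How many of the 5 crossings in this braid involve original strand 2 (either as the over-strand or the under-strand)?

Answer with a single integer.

Answer: 1

Derivation:
Gen 1: crossing 3x4. Involves strand 2? no. Count so far: 0
Gen 2: crossing 1x2. Involves strand 2? yes. Count so far: 1
Gen 3: crossing 3x5. Involves strand 2? no. Count so far: 1
Gen 4: crossing 4x5. Involves strand 2? no. Count so far: 1
Gen 5: crossing 5x4. Involves strand 2? no. Count so far: 1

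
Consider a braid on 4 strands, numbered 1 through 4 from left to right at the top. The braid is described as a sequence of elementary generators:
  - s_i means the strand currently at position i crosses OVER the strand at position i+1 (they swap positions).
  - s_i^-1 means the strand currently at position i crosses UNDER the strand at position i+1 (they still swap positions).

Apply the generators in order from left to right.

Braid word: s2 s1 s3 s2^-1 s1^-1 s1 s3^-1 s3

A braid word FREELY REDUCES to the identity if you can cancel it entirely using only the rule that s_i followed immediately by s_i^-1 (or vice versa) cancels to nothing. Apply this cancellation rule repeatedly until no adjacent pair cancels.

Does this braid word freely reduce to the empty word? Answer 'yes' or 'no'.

Gen 1 (s2): push. Stack: [s2]
Gen 2 (s1): push. Stack: [s2 s1]
Gen 3 (s3): push. Stack: [s2 s1 s3]
Gen 4 (s2^-1): push. Stack: [s2 s1 s3 s2^-1]
Gen 5 (s1^-1): push. Stack: [s2 s1 s3 s2^-1 s1^-1]
Gen 6 (s1): cancels prior s1^-1. Stack: [s2 s1 s3 s2^-1]
Gen 7 (s3^-1): push. Stack: [s2 s1 s3 s2^-1 s3^-1]
Gen 8 (s3): cancels prior s3^-1. Stack: [s2 s1 s3 s2^-1]
Reduced word: s2 s1 s3 s2^-1

Answer: no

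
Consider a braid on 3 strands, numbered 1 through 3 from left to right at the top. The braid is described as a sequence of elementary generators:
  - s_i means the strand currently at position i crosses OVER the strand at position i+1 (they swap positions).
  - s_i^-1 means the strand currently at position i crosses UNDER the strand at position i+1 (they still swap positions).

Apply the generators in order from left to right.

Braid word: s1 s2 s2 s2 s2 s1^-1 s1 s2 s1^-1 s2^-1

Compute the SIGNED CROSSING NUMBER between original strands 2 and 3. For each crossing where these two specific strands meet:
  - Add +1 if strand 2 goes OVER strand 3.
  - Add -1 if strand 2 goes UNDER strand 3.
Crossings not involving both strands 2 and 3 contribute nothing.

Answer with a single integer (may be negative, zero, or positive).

Gen 1: crossing 1x2. Both 2&3? no. Sum: 0
Gen 2: crossing 1x3. Both 2&3? no. Sum: 0
Gen 3: crossing 3x1. Both 2&3? no. Sum: 0
Gen 4: crossing 1x3. Both 2&3? no. Sum: 0
Gen 5: crossing 3x1. Both 2&3? no. Sum: 0
Gen 6: crossing 2x1. Both 2&3? no. Sum: 0
Gen 7: crossing 1x2. Both 2&3? no. Sum: 0
Gen 8: crossing 1x3. Both 2&3? no. Sum: 0
Gen 9: 2 under 3. Both 2&3? yes. Contrib: -1. Sum: -1
Gen 10: crossing 2x1. Both 2&3? no. Sum: -1

Answer: -1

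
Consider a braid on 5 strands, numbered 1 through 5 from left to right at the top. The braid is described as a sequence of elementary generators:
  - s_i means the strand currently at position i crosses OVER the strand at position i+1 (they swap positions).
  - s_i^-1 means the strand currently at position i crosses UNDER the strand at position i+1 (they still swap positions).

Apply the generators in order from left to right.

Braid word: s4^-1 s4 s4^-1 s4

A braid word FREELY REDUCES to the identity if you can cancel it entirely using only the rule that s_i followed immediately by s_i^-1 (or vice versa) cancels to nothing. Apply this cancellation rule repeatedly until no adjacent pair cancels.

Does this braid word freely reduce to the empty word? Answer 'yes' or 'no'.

Answer: yes

Derivation:
Gen 1 (s4^-1): push. Stack: [s4^-1]
Gen 2 (s4): cancels prior s4^-1. Stack: []
Gen 3 (s4^-1): push. Stack: [s4^-1]
Gen 4 (s4): cancels prior s4^-1. Stack: []
Reduced word: (empty)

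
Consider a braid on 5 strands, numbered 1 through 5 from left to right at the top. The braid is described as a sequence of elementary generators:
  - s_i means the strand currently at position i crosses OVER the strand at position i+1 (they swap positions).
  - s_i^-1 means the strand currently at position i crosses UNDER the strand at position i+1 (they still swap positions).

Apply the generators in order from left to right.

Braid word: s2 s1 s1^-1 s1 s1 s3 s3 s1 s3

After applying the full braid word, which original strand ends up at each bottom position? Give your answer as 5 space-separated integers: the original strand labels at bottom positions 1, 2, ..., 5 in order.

Answer: 3 1 4 2 5

Derivation:
Gen 1 (s2): strand 2 crosses over strand 3. Perm now: [1 3 2 4 5]
Gen 2 (s1): strand 1 crosses over strand 3. Perm now: [3 1 2 4 5]
Gen 3 (s1^-1): strand 3 crosses under strand 1. Perm now: [1 3 2 4 5]
Gen 4 (s1): strand 1 crosses over strand 3. Perm now: [3 1 2 4 5]
Gen 5 (s1): strand 3 crosses over strand 1. Perm now: [1 3 2 4 5]
Gen 6 (s3): strand 2 crosses over strand 4. Perm now: [1 3 4 2 5]
Gen 7 (s3): strand 4 crosses over strand 2. Perm now: [1 3 2 4 5]
Gen 8 (s1): strand 1 crosses over strand 3. Perm now: [3 1 2 4 5]
Gen 9 (s3): strand 2 crosses over strand 4. Perm now: [3 1 4 2 5]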